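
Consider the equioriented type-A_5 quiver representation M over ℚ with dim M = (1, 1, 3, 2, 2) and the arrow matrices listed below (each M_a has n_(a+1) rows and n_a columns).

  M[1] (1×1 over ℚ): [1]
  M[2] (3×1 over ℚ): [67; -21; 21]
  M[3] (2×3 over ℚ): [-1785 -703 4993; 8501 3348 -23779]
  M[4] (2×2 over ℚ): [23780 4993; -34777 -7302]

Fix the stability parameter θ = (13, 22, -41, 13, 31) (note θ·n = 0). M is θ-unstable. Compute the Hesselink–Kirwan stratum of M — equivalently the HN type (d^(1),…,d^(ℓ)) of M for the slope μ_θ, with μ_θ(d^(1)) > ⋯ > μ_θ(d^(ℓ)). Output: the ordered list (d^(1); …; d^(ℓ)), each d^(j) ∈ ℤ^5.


Via rank(M_{q-1}∘⋯∘M_p): M ≅ I[1,5], I[3,3], I[3,5].
μ_θ-semistable layers: μ^(1)=31; μ^(2)=13; μ^(3)=-2; μ^(4)=-41

((0, 0, 0, 0, 2); (0, 0, 0, 2, 0); (1, 1, 1, 0, 0); (0, 0, 2, 0, 0))


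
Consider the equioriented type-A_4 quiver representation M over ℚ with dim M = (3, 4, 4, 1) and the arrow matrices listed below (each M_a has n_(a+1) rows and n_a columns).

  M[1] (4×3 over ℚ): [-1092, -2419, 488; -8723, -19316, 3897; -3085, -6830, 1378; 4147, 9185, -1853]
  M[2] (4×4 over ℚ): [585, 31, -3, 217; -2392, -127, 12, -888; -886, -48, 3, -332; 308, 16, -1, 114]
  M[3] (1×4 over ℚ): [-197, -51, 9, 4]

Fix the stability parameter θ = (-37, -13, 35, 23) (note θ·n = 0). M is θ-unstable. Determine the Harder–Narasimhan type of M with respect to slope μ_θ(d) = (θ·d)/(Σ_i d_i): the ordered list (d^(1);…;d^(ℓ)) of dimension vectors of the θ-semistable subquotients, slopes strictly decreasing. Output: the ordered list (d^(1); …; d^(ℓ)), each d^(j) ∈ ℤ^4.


Via rank(M_{q-1}∘⋯∘M_p): M ≅ I[1,2], I[1,3], I[1,4], I[2,3], I[3,3].
μ_θ-semistable layers: μ^(1)=35; μ^(2)=29; μ^(3)=-13; μ^(4)=-37

((0, 0, 3, 0); (0, 0, 1, 1); (0, 4, 0, 0); (3, 0, 0, 0))


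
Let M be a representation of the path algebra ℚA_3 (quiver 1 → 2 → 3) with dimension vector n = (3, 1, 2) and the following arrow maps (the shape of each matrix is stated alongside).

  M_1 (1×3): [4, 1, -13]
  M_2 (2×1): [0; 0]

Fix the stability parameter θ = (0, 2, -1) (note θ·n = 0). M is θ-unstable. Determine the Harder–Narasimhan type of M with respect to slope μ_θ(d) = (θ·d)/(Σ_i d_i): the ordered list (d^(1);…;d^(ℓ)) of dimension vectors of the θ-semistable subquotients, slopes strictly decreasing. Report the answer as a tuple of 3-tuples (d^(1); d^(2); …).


Interval decomposition of M: I[1,1]^2, I[1,2], I[3,3]^2.
HN type (ℓ=3): μ^(1)=2; μ^(2)=0; μ^(3)=-1

((0, 1, 0); (3, 0, 0); (0, 0, 2))


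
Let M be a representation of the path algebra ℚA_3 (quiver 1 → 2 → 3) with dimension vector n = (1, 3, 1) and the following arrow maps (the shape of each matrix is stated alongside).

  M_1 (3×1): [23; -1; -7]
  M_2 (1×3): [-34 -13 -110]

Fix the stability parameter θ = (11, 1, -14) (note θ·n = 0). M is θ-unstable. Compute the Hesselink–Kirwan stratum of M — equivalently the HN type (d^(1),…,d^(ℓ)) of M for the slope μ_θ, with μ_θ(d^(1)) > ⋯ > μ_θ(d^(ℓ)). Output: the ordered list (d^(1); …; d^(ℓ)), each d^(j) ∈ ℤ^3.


Barcode: M ≅ I[1,3], I[2,2]^2. HN layers by μ_θ (2 steps, strictly decreasing):
  μ^(1)=1; μ^(2)=-2/3

((0, 2, 0); (1, 1, 1))


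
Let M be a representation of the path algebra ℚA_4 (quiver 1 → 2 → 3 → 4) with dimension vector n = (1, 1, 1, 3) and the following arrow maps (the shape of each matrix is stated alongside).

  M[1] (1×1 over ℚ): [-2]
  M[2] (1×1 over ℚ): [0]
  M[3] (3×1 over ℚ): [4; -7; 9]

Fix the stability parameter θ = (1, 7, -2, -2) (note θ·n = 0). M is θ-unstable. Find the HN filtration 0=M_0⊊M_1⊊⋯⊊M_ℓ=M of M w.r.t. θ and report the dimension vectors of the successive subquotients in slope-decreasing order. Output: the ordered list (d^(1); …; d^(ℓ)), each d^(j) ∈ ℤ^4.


Barcode: M ≅ I[1,2], I[3,4], I[4,4]^2. HN layers by μ_θ (3 steps, strictly decreasing):
  μ^(1)=7; μ^(2)=1; μ^(3)=-2

((0, 1, 0, 0); (1, 0, 0, 0); (0, 0, 1, 3))


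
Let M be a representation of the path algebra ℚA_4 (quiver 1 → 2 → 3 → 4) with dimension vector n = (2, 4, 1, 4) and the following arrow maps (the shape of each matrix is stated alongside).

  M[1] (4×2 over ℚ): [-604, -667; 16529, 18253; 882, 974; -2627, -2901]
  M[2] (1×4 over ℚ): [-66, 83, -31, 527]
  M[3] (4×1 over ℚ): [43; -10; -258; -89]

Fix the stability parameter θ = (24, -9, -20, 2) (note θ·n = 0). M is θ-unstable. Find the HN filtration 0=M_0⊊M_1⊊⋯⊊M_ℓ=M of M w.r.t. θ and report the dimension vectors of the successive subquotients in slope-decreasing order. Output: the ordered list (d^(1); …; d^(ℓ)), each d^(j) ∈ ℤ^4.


Barcode: M ≅ I[1,2]^2, I[2,2], I[2,4], I[4,4]^3. HN layers by μ_θ (4 steps, strictly decreasing):
  μ^(1)=15/2; μ^(2)=2; μ^(3)=-9; μ^(4)=-29/2

((2, 2, 0, 0); (0, 0, 0, 4); (0, 1, 0, 0); (0, 1, 1, 0))


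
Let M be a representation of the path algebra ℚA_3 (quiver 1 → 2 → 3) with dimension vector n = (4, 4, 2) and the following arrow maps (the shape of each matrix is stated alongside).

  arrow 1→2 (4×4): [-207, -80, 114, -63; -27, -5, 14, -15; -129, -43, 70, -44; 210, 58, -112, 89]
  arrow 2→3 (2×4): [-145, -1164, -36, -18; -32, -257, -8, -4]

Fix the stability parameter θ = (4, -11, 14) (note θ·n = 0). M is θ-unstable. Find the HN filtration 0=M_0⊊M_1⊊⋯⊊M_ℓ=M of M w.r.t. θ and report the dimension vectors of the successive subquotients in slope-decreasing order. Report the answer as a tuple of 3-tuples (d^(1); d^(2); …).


Interval decomposition of M: I[1,1], I[1,2], I[1,3]^2, I[2,2].
HN type (ℓ=4): μ^(1)=14; μ^(2)=4; μ^(3)=-7/2; μ^(4)=-11

((0, 0, 2); (1, 0, 0); (3, 3, 0); (0, 1, 0))


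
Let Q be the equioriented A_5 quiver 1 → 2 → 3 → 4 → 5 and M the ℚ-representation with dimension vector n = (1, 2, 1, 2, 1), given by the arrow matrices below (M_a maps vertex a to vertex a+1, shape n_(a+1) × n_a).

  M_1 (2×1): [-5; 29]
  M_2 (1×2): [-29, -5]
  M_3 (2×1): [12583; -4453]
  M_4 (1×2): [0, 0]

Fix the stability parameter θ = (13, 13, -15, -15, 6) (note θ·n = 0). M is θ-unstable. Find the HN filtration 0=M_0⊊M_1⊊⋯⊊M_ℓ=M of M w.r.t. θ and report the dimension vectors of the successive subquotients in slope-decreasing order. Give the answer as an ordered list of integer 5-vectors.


Via rank(M_{q-1}∘⋯∘M_p): M ≅ I[1,2], I[2,4], I[4,4], I[5,5].
μ_θ-semistable layers: μ^(1)=13; μ^(2)=6; μ^(3)=-17/3; μ^(4)=-15

((1, 1, 0, 0, 0); (0, 0, 0, 0, 1); (0, 1, 1, 1, 0); (0, 0, 0, 1, 0))


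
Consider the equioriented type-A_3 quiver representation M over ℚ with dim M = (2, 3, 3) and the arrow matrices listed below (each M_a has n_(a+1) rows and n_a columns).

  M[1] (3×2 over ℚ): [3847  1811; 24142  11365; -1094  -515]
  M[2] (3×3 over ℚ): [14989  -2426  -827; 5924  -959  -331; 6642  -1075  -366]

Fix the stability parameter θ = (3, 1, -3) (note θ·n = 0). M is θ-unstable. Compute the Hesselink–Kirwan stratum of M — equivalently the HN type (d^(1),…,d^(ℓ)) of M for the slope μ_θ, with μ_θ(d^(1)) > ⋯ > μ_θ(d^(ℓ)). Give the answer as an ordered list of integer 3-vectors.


Barcode: M ≅ I[1,3]^2, I[2,3]. HN layers by μ_θ (2 steps, strictly decreasing):
  μ^(1)=1/3; μ^(2)=-1

((2, 2, 2); (0, 1, 1))


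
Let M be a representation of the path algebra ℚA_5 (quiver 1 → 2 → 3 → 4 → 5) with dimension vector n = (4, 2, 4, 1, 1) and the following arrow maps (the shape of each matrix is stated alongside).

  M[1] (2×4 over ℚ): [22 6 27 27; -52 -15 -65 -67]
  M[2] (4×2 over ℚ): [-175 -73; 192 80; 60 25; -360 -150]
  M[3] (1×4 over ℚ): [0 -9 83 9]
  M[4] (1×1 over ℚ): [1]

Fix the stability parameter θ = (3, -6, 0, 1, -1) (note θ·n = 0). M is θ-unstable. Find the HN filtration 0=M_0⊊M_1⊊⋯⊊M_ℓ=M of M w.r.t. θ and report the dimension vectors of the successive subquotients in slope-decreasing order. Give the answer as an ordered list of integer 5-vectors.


Via rank(M_{q-1}∘⋯∘M_p): M ≅ I[1,1]^2, I[1,3], I[1,5], I[3,3]^2.
μ_θ-semistable layers: μ^(1)=3; μ^(2)=0; μ^(3)=-3/2

((2, 0, 0, 0, 0); (0, 0, 4, 1, 1); (2, 2, 0, 0, 0))


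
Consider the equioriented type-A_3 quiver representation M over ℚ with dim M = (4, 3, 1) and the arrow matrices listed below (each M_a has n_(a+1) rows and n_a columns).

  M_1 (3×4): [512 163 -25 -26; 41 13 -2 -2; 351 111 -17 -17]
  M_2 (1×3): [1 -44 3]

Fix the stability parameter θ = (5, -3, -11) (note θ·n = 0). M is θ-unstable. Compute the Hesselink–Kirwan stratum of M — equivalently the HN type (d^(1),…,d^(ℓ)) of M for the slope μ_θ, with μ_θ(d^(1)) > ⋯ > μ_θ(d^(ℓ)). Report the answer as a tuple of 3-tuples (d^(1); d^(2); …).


Via rank(M_{q-1}∘⋯∘M_p): M ≅ I[1,1], I[1,2]^2, I[1,3].
μ_θ-semistable layers: μ^(1)=5; μ^(2)=1; μ^(3)=-3

((1, 0, 0); (2, 2, 0); (1, 1, 1))


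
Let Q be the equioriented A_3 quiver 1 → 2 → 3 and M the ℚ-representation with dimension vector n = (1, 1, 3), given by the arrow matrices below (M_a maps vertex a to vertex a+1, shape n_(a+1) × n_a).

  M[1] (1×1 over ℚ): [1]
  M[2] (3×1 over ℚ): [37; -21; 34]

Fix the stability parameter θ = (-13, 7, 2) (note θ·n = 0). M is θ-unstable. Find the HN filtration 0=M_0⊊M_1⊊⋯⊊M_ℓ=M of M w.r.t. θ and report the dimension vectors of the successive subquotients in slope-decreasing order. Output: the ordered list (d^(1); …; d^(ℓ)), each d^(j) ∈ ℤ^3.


Interval decomposition of M: I[1,3], I[3,3]^2.
HN type (ℓ=3): μ^(1)=9/2; μ^(2)=2; μ^(3)=-13

((0, 1, 1); (0, 0, 2); (1, 0, 0))


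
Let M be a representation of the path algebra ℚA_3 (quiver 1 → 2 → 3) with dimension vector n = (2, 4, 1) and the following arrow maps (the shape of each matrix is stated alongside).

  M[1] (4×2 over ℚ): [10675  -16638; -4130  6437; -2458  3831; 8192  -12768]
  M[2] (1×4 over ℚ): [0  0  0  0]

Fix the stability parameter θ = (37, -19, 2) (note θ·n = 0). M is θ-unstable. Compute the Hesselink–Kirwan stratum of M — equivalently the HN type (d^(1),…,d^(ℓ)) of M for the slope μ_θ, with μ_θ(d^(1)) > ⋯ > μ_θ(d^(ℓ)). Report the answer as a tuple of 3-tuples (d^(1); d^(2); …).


Barcode: M ≅ I[1,2]^2, I[2,2]^2, I[3,3]. HN layers by μ_θ (3 steps, strictly decreasing):
  μ^(1)=9; μ^(2)=2; μ^(3)=-19

((2, 2, 0); (0, 0, 1); (0, 2, 0))


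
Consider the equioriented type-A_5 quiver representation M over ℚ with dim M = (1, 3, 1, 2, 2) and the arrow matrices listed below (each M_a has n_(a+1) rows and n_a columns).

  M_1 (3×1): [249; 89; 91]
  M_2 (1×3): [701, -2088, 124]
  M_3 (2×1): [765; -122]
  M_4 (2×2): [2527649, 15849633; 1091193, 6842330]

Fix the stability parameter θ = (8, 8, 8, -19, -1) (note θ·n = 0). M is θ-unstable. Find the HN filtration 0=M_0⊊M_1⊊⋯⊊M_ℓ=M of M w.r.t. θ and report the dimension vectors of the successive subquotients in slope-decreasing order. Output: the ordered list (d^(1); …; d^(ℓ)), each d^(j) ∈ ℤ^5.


Via rank(M_{q-1}∘⋯∘M_p): M ≅ I[1,5], I[2,2]^2, I[4,5].
μ_θ-semistable layers: μ^(1)=8; μ^(2)=4/5; μ^(3)=-1; μ^(4)=-19

((0, 2, 0, 0, 0); (1, 1, 1, 1, 1); (0, 0, 0, 0, 1); (0, 0, 0, 1, 0))


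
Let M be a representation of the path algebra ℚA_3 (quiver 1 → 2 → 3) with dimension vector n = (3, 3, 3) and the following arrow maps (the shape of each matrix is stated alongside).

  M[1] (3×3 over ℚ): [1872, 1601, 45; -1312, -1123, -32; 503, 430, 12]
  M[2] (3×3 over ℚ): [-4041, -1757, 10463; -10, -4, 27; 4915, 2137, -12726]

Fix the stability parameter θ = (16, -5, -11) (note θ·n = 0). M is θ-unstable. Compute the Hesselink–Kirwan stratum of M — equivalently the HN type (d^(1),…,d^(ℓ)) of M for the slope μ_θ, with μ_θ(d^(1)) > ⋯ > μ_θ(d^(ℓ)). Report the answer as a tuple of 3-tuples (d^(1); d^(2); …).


Interval decomposition of M: I[1,2], I[1,3]^2, I[3,3].
HN type (ℓ=3): μ^(1)=11/2; μ^(2)=0; μ^(3)=-11

((1, 1, 0); (2, 2, 2); (0, 0, 1))


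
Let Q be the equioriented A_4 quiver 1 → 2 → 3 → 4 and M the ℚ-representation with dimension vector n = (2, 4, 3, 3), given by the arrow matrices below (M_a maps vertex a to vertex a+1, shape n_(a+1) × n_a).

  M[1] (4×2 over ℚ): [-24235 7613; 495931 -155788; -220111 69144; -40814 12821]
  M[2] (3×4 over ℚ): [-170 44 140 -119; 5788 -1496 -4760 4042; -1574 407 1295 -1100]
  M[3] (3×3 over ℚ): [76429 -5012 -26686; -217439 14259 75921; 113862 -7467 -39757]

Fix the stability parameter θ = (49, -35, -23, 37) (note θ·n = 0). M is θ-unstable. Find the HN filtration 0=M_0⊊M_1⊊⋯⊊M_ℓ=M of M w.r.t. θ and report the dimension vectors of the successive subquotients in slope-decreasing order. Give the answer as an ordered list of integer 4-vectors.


Interval decomposition of M: I[1,4]^2, I[2,2]^2, I[3,4].
HN type (ℓ=4): μ^(1)=37; μ^(2)=-3; μ^(3)=-23; μ^(4)=-35

((0, 0, 0, 3); (2, 2, 2, 0); (0, 0, 1, 0); (0, 2, 0, 0))


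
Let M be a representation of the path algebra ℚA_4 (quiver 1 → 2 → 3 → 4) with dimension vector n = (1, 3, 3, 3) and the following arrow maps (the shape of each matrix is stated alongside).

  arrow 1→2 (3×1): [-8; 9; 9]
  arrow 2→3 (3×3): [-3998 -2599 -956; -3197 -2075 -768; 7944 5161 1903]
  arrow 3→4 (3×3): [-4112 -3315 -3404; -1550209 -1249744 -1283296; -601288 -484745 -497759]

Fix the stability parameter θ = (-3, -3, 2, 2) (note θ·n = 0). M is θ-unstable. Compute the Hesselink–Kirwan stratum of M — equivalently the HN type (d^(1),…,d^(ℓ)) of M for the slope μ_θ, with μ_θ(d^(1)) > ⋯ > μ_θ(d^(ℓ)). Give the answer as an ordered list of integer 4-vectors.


Interval decomposition of M: I[1,4], I[2,4]^2.
HN type (ℓ=2): μ^(1)=2; μ^(2)=-3

((0, 0, 3, 3); (1, 3, 0, 0))


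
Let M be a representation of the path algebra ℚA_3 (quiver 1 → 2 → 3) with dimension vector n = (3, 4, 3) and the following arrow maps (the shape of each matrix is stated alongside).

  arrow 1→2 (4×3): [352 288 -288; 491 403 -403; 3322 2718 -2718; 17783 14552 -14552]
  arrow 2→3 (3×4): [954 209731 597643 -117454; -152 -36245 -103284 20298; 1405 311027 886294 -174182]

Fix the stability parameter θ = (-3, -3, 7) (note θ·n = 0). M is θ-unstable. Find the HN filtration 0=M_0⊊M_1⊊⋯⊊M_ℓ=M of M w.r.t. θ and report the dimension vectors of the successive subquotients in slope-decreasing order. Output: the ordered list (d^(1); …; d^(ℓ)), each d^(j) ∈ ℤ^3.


Interval decomposition of M: I[1,1], I[1,3]^2, I[2,2], I[2,3].
HN type (ℓ=2): μ^(1)=7; μ^(2)=-3

((0, 0, 3); (3, 4, 0))


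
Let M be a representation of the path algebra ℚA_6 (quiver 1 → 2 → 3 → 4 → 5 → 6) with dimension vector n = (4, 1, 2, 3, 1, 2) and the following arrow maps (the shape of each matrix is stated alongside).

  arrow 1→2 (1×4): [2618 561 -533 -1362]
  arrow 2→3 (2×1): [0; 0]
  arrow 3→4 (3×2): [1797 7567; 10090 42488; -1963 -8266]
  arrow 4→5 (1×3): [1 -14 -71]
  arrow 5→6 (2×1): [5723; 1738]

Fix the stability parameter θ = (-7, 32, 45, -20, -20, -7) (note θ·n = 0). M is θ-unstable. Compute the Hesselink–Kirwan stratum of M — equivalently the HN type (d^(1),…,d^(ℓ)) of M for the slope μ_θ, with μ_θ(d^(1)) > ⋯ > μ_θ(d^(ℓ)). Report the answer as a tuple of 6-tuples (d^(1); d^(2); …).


Via rank(M_{q-1}∘⋯∘M_p): M ≅ I[1,1]^3, I[1,2], I[3,4], I[3,6], I[4,4], I[6,6].
μ_θ-semistable layers: μ^(1)=32; μ^(2)=25/2; μ^(3)=-1/2; μ^(4)=-7; μ^(5)=-20

((0, 1, 0, 0, 0, 0); (0, 0, 1, 1, 0, 0); (0, 0, 1, 1, 1, 1); (4, 0, 0, 0, 0, 1); (0, 0, 0, 1, 0, 0))


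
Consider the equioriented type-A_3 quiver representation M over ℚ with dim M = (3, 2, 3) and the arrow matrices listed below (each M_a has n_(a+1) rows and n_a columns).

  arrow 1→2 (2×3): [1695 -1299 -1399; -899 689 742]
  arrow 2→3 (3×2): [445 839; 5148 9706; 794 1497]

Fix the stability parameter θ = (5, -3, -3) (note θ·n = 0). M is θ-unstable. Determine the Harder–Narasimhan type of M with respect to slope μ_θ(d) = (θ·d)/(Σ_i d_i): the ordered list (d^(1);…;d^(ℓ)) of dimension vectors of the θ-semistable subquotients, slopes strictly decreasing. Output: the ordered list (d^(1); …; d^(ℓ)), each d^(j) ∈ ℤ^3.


Via rank(M_{q-1}∘⋯∘M_p): M ≅ I[1,1], I[1,3]^2, I[3,3].
μ_θ-semistable layers: μ^(1)=5; μ^(2)=-1/3; μ^(3)=-3

((1, 0, 0); (2, 2, 2); (0, 0, 1))


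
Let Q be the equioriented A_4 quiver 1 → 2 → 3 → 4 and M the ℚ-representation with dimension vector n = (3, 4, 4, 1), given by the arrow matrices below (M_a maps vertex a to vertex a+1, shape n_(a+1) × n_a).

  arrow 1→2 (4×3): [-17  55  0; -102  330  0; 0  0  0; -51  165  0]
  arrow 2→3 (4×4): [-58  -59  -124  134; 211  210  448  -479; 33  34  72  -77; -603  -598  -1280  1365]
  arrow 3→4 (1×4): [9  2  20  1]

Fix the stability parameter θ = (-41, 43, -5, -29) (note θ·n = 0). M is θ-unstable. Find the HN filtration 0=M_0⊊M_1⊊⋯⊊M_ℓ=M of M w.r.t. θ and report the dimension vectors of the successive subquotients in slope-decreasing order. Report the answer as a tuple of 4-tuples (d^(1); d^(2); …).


Via rank(M_{q-1}∘⋯∘M_p): M ≅ I[1,1]^2, I[1,4], I[2,3]^3.
μ_θ-semistable layers: μ^(1)=19; μ^(2)=3; μ^(3)=-41

((0, 3, 3, 0); (0, 1, 1, 1); (3, 0, 0, 0))


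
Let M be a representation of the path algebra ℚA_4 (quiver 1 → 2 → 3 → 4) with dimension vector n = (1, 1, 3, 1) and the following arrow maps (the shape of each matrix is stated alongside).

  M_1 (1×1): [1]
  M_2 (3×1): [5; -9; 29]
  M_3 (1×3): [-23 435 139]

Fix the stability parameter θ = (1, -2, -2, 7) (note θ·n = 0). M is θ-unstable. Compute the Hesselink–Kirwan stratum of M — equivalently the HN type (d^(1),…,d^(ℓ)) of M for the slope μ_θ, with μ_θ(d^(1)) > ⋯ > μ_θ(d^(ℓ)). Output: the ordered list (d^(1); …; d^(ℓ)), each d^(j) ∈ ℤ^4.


Via rank(M_{q-1}∘⋯∘M_p): M ≅ I[1,4], I[3,3]^2.
μ_θ-semistable layers: μ^(1)=7; μ^(2)=-1; μ^(3)=-2

((0, 0, 0, 1); (1, 1, 1, 0); (0, 0, 2, 0))


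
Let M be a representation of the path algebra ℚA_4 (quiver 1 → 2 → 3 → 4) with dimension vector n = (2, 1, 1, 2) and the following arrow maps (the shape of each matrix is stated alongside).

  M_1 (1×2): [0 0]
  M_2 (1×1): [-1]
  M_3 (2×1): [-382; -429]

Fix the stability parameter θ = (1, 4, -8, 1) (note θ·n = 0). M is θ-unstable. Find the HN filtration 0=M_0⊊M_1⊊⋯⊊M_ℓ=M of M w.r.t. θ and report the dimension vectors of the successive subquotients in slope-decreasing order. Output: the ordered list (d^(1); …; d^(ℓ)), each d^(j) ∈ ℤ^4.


Interval decomposition of M: I[1,1]^2, I[2,4], I[4,4].
HN type (ℓ=2): μ^(1)=1; μ^(2)=-2

((2, 0, 0, 2); (0, 1, 1, 0))


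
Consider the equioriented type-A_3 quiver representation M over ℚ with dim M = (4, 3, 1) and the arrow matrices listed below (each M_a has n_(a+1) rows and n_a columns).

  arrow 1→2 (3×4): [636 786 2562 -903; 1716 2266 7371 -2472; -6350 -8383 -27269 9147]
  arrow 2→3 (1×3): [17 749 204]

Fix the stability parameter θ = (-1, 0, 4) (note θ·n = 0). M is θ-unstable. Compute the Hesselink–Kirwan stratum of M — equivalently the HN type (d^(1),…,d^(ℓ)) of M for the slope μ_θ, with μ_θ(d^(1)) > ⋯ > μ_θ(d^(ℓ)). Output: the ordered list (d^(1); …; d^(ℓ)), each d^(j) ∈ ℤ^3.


Interval decomposition of M: I[1,1], I[1,2]^2, I[1,3].
HN type (ℓ=3): μ^(1)=4; μ^(2)=0; μ^(3)=-1

((0, 0, 1); (0, 3, 0); (4, 0, 0))


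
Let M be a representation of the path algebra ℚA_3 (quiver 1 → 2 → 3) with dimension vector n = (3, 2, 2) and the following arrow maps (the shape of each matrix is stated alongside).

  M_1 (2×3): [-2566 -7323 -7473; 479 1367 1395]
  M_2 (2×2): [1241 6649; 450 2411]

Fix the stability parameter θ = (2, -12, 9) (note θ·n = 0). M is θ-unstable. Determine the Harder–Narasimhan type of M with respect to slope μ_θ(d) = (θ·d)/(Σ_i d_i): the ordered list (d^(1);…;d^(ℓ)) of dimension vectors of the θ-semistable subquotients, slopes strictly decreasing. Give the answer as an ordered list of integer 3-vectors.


Via rank(M_{q-1}∘⋯∘M_p): M ≅ I[1,1], I[1,3]^2.
μ_θ-semistable layers: μ^(1)=9; μ^(2)=2; μ^(3)=-5

((0, 0, 2); (1, 0, 0); (2, 2, 0))


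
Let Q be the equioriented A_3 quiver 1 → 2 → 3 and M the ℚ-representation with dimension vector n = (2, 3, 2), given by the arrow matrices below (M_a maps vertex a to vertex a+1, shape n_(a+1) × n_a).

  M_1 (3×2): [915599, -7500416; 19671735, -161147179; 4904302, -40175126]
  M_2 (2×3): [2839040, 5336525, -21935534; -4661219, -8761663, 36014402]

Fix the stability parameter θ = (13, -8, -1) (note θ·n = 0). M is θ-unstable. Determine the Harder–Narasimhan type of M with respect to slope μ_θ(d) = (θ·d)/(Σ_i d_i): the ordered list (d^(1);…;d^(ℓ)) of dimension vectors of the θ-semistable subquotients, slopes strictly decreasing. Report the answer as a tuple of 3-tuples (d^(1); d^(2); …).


Interval decomposition of M: I[1,3]^2, I[2,2].
HN type (ℓ=2): μ^(1)=4/3; μ^(2)=-8

((2, 2, 2); (0, 1, 0))


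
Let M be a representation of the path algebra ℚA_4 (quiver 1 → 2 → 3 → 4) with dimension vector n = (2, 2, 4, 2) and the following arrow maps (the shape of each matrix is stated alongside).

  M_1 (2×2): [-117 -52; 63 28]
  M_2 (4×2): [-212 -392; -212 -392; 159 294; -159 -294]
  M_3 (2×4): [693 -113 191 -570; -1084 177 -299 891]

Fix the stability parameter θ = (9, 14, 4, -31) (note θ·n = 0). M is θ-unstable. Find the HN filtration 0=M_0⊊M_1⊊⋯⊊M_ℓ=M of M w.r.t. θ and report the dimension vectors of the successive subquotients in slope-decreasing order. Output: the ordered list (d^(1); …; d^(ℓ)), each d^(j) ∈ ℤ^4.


Via rank(M_{q-1}∘⋯∘M_p): M ≅ I[1,1], I[1,4], I[2,2], I[3,3]^2, I[3,4].
μ_θ-semistable layers: μ^(1)=14; μ^(2)=9; μ^(3)=4; μ^(4)=-1; μ^(5)=-27/2

((0, 1, 0, 0); (1, 0, 0, 0); (0, 0, 2, 0); (1, 1, 1, 1); (0, 0, 1, 1))


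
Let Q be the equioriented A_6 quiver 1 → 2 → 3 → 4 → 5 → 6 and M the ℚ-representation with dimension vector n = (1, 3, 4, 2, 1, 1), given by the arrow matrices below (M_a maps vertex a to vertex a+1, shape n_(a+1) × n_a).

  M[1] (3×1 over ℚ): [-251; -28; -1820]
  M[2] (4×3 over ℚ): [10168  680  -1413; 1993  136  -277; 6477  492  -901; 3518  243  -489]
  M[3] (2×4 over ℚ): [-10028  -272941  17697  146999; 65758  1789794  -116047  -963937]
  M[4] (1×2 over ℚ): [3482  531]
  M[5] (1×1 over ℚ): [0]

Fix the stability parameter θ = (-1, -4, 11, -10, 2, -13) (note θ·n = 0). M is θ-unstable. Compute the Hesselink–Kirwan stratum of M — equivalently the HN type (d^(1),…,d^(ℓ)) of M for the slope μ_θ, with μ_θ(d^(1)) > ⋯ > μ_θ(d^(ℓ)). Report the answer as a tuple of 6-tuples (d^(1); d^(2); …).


Barcode: M ≅ I[1,5], I[2,3], I[2,4], I[3,3], I[6,6]. HN layers by μ_θ (6 steps, strictly decreasing):
  μ^(1)=11; μ^(2)=2; μ^(3)=1/2; μ^(4)=-5/2; μ^(5)=-4; μ^(6)=-13

((0, 0, 2, 0, 0, 0); (0, 0, 0, 0, 1, 0); (0, 0, 2, 2, 0, 0); (1, 1, 0, 0, 0, 0); (0, 2, 0, 0, 0, 0); (0, 0, 0, 0, 0, 1))


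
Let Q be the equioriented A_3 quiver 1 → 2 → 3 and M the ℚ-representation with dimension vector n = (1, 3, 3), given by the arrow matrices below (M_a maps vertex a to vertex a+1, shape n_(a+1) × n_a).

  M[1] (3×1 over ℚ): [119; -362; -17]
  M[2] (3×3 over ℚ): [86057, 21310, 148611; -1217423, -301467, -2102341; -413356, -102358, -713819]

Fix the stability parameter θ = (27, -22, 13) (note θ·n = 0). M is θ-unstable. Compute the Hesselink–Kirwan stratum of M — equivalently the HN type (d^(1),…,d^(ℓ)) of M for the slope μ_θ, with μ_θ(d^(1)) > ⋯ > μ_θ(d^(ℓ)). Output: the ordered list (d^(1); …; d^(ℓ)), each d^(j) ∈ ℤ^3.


Interval decomposition of M: I[1,3], I[2,3]^2.
HN type (ℓ=3): μ^(1)=13; μ^(2)=5/2; μ^(3)=-22

((0, 0, 3); (1, 1, 0); (0, 2, 0))


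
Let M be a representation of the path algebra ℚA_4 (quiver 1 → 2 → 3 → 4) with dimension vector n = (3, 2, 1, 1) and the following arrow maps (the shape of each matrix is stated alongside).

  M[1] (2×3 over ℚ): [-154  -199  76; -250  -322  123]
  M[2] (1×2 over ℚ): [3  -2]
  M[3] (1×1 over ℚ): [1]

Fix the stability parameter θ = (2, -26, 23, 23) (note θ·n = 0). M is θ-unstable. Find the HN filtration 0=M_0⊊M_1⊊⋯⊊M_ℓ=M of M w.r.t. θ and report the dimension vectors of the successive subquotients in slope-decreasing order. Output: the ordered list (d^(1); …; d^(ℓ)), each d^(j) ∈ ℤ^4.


Via rank(M_{q-1}∘⋯∘M_p): M ≅ I[1,1], I[1,2], I[1,4].
μ_θ-semistable layers: μ^(1)=23; μ^(2)=2; μ^(3)=-12

((0, 0, 1, 1); (1, 0, 0, 0); (2, 2, 0, 0))


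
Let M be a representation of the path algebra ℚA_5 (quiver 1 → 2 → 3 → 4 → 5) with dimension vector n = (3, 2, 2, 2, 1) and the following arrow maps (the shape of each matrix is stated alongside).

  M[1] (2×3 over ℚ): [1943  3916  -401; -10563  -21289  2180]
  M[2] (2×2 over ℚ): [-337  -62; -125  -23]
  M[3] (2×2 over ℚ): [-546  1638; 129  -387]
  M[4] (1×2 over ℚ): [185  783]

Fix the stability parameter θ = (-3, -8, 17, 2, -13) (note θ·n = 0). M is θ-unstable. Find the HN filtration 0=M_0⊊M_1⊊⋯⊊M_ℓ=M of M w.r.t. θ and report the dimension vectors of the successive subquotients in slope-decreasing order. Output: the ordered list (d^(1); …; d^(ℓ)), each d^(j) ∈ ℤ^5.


Via rank(M_{q-1}∘⋯∘M_p): M ≅ I[1,1], I[1,3], I[1,5], I[4,4].
μ_θ-semistable layers: μ^(1)=17; μ^(2)=2; μ^(3)=-3; μ^(4)=-11/2

((0, 0, 1, 0, 0); (0, 0, 1, 2, 1); (1, 0, 0, 0, 0); (2, 2, 0, 0, 0))


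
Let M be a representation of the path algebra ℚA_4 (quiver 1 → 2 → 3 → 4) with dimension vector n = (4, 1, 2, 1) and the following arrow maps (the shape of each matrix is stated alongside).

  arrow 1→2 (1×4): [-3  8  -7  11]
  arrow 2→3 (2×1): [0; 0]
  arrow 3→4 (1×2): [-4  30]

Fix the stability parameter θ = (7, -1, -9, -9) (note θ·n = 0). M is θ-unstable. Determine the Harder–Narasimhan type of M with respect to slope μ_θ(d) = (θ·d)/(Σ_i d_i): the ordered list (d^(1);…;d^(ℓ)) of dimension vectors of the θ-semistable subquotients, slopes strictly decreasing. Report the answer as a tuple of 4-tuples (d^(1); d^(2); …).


Via rank(M_{q-1}∘⋯∘M_p): M ≅ I[1,1]^3, I[1,2], I[3,3], I[3,4].
μ_θ-semistable layers: μ^(1)=7; μ^(2)=3; μ^(3)=-9

((3, 0, 0, 0); (1, 1, 0, 0); (0, 0, 2, 1))


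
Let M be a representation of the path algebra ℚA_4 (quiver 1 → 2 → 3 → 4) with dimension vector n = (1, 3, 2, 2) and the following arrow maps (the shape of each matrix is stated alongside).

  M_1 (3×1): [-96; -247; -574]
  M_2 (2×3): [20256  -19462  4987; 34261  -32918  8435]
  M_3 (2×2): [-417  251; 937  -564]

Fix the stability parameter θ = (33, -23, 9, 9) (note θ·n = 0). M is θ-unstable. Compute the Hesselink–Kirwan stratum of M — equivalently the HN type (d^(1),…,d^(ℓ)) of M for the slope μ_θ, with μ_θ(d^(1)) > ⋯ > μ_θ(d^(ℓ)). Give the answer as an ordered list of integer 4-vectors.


Barcode: M ≅ I[1,2], I[2,4]^2. HN layers by μ_θ (3 steps, strictly decreasing):
  μ^(1)=9; μ^(2)=5; μ^(3)=-23

((0, 0, 2, 2); (1, 1, 0, 0); (0, 2, 0, 0))


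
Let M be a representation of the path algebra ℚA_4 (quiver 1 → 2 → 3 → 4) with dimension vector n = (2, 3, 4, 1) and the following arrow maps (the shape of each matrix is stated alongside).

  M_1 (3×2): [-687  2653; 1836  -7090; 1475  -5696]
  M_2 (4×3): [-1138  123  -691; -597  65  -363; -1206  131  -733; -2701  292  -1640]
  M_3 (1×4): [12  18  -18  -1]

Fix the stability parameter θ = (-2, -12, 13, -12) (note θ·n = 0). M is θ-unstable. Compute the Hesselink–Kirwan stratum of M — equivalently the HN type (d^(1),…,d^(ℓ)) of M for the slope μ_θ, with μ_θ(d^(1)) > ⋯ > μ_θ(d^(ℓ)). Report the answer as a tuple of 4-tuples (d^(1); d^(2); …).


Via rank(M_{q-1}∘⋯∘M_p): M ≅ I[1,3], I[1,4], I[2,3], I[3,3].
μ_θ-semistable layers: μ^(1)=13; μ^(2)=1/2; μ^(3)=-7; μ^(4)=-12

((0, 0, 3, 0); (0, 0, 1, 1); (2, 2, 0, 0); (0, 1, 0, 0))


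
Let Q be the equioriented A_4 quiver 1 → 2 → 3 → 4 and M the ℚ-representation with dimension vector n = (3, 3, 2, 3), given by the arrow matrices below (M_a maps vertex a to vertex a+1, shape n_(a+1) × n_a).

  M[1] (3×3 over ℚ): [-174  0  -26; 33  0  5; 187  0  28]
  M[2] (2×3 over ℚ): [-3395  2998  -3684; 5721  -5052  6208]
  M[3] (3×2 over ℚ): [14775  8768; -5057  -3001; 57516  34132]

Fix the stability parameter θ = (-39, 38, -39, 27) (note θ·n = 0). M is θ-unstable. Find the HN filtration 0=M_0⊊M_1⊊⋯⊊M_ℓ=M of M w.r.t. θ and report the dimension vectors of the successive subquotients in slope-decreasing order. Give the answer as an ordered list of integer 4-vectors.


Interval decomposition of M: I[1,1], I[1,2], I[1,4], I[2,4], I[4,4].
HN type (ℓ=4): μ^(1)=38; μ^(2)=27; μ^(3)=-1/2; μ^(4)=-39

((0, 1, 0, 0); (0, 0, 0, 3); (0, 2, 2, 0); (3, 0, 0, 0))


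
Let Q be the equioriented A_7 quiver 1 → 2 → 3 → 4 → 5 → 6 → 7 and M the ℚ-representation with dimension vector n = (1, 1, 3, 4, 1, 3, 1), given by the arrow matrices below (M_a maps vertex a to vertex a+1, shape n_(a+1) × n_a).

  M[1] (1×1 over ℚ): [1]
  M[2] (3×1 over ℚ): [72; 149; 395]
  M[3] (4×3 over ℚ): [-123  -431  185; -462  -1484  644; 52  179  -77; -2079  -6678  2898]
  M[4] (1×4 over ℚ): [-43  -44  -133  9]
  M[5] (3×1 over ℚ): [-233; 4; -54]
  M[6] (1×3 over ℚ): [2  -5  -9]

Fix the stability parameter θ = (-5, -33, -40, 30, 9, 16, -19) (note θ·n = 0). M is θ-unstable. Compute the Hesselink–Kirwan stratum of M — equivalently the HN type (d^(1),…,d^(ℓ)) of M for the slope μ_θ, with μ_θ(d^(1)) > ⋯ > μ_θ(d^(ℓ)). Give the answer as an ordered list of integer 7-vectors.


Via rank(M_{q-1}∘⋯∘M_p): M ≅ I[1,3], I[3,4], I[3,6], I[4,4]^2, I[6,6], I[6,7].
μ_θ-semistable layers: μ^(1)=30; μ^(2)=55/3; μ^(3)=16; μ^(4)=-3/2; μ^(5)=-26; μ^(6)=-40

((0, 0, 0, 3, 0, 0, 0); (0, 0, 0, 1, 1, 1, 0); (0, 0, 0, 0, 0, 1, 0); (0, 0, 0, 0, 0, 1, 1); (1, 1, 1, 0, 0, 0, 0); (0, 0, 2, 0, 0, 0, 0))


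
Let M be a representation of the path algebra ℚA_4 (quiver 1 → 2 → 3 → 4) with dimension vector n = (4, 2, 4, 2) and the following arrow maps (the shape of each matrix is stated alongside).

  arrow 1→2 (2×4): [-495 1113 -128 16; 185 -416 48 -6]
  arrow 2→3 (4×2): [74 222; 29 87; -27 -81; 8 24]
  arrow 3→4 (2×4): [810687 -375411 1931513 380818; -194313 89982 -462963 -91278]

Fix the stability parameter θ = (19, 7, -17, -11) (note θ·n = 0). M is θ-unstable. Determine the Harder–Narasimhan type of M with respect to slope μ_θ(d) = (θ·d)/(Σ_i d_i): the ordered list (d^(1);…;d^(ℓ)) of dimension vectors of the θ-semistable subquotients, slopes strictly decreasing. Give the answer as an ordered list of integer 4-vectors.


Barcode: M ≅ I[1,1]^2, I[1,2], I[1,4], I[3,3]^2, I[3,4]. HN layers by μ_θ (5 steps, strictly decreasing):
  μ^(1)=19; μ^(2)=13; μ^(3)=-1/2; μ^(4)=-11; μ^(5)=-17

((2, 0, 0, 0); (1, 1, 0, 0); (1, 1, 1, 1); (0, 0, 0, 1); (0, 0, 3, 0))


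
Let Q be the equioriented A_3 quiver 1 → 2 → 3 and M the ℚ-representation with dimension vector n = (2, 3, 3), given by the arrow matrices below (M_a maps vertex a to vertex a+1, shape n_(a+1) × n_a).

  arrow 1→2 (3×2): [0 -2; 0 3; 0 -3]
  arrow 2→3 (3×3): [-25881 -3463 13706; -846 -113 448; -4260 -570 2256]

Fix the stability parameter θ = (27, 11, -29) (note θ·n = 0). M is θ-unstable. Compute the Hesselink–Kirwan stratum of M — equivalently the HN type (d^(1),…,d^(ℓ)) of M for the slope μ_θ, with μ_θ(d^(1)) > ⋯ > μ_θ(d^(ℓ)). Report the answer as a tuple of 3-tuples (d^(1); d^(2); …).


Barcode: M ≅ I[1,1], I[1,3], I[2,2], I[2,3], I[3,3]. HN layers by μ_θ (5 steps, strictly decreasing):
  μ^(1)=27; μ^(2)=11; μ^(3)=3; μ^(4)=-9; μ^(5)=-29

((1, 0, 0); (0, 1, 0); (1, 1, 1); (0, 1, 1); (0, 0, 1))


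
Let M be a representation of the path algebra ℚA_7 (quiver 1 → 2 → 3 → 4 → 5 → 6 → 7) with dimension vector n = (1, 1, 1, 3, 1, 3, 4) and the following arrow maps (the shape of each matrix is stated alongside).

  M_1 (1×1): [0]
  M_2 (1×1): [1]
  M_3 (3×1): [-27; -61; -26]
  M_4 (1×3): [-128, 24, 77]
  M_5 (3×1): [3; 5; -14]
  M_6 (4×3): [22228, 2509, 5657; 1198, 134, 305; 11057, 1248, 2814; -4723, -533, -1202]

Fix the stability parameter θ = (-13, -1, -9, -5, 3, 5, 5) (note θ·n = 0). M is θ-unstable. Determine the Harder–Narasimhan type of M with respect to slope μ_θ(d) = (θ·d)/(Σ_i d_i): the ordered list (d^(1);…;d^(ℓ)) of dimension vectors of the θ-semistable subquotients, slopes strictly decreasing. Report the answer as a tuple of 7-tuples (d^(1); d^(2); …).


Barcode: M ≅ I[1,1], I[2,7], I[4,4]^2, I[6,7]^2, I[7,7]. HN layers by μ_θ (4 steps, strictly decreasing):
  μ^(1)=5; μ^(2)=3; μ^(3)=-5; μ^(4)=-13

((0, 0, 0, 0, 0, 3, 4); (0, 0, 0, 0, 1, 0, 0); (0, 1, 1, 3, 0, 0, 0); (1, 0, 0, 0, 0, 0, 0))


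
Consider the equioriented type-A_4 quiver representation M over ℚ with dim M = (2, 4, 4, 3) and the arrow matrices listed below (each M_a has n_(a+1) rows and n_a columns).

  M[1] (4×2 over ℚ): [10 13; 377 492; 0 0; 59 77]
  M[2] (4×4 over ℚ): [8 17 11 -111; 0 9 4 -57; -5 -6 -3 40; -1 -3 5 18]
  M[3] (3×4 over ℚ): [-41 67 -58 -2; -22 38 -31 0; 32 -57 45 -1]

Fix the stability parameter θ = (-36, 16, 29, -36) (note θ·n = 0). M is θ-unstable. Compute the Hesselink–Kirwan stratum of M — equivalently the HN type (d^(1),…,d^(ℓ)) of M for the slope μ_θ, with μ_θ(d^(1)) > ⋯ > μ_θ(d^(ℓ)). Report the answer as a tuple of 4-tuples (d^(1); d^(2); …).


Interval decomposition of M: I[1,4]^2, I[2,3], I[2,4].
HN type (ℓ=4): μ^(1)=29; μ^(2)=16; μ^(3)=3; μ^(4)=-36

((0, 0, 1, 0); (0, 1, 0, 0); (0, 3, 3, 3); (2, 0, 0, 0))


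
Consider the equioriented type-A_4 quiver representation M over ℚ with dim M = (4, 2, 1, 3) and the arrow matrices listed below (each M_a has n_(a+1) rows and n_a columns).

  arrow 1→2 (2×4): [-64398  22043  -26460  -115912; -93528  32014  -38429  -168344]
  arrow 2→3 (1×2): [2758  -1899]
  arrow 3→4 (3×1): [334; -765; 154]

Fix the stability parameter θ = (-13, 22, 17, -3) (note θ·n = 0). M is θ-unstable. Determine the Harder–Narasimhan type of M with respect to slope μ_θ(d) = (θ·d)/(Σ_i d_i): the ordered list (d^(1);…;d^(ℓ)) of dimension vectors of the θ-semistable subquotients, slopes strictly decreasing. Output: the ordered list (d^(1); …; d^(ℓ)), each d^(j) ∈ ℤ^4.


Interval decomposition of M: I[1,1]^2, I[1,2], I[1,4], I[4,4]^2.
HN type (ℓ=4): μ^(1)=22; μ^(2)=12; μ^(3)=-3; μ^(4)=-13

((0, 1, 0, 0); (0, 1, 1, 1); (0, 0, 0, 2); (4, 0, 0, 0))


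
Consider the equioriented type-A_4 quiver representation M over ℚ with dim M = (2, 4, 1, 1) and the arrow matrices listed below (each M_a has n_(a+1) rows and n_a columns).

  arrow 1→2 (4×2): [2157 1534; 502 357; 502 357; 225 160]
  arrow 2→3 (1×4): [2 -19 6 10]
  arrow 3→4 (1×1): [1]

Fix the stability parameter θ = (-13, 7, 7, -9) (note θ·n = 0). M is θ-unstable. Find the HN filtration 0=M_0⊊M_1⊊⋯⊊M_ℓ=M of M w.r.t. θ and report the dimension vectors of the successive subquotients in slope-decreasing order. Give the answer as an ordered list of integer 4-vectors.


Barcode: M ≅ I[1,2], I[1,4], I[2,2]^2. HN layers by μ_θ (3 steps, strictly decreasing):
  μ^(1)=7; μ^(2)=5/3; μ^(3)=-13

((0, 3, 0, 0); (0, 1, 1, 1); (2, 0, 0, 0))


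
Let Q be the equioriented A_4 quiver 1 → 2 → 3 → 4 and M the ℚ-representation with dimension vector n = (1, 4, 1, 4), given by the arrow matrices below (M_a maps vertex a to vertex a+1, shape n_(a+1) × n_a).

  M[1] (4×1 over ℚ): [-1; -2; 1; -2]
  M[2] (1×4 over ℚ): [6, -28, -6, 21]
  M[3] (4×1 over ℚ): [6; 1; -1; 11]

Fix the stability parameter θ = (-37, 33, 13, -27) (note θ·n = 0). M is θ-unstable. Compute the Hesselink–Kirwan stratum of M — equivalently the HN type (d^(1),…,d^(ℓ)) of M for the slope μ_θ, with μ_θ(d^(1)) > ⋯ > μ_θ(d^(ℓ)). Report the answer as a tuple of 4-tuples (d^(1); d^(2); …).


Interval decomposition of M: I[1,4], I[2,2]^3, I[4,4]^3.
HN type (ℓ=4): μ^(1)=33; μ^(2)=19/3; μ^(3)=-27; μ^(4)=-37

((0, 3, 0, 0); (0, 1, 1, 1); (0, 0, 0, 3); (1, 0, 0, 0))


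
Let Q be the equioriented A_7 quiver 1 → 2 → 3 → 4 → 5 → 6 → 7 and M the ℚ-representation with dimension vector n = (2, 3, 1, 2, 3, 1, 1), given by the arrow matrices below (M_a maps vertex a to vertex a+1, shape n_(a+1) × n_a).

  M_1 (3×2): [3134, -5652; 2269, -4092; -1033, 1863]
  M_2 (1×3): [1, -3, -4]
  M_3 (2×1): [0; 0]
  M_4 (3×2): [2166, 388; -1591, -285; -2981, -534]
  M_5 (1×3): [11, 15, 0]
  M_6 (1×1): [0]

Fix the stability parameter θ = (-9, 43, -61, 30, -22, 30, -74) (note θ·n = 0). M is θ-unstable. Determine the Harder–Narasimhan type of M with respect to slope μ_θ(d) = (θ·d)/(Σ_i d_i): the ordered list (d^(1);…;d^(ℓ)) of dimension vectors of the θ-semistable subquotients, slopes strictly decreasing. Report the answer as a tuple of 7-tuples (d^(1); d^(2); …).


Via rank(M_{q-1}∘⋯∘M_p): M ≅ I[1,2], I[1,3], I[2,2], I[4,5], I[4,6], I[5,5], I[7,7].
μ_θ-semistable layers: μ^(1)=43; μ^(2)=30; μ^(3)=4; μ^(4)=-9; μ^(5)=-22; μ^(6)=-74

((0, 2, 0, 0, 0, 0, 0); (0, 0, 0, 0, 0, 1, 0); (0, 0, 0, 2, 2, 0, 0); (2, 1, 1, 0, 0, 0, 0); (0, 0, 0, 0, 1, 0, 0); (0, 0, 0, 0, 0, 0, 1))


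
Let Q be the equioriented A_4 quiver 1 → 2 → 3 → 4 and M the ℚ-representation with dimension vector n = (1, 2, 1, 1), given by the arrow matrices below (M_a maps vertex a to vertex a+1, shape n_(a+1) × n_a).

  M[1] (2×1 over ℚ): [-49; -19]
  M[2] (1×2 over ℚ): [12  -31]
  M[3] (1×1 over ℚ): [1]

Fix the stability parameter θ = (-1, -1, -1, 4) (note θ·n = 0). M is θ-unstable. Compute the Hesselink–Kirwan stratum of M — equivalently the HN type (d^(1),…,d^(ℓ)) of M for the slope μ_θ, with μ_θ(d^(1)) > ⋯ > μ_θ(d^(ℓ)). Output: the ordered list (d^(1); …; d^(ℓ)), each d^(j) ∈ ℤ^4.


Via rank(M_{q-1}∘⋯∘M_p): M ≅ I[1,4], I[2,2].
μ_θ-semistable layers: μ^(1)=4; μ^(2)=-1

((0, 0, 0, 1); (1, 2, 1, 0))


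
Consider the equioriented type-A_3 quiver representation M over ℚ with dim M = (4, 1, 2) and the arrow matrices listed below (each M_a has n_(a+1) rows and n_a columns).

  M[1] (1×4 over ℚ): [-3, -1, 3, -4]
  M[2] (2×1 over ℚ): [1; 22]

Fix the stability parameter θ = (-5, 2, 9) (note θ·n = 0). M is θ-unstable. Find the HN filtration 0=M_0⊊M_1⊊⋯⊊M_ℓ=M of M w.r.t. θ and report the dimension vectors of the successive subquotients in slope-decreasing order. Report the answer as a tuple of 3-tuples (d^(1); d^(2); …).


Via rank(M_{q-1}∘⋯∘M_p): M ≅ I[1,1]^3, I[1,3], I[3,3].
μ_θ-semistable layers: μ^(1)=9; μ^(2)=2; μ^(3)=-5

((0, 0, 2); (0, 1, 0); (4, 0, 0))


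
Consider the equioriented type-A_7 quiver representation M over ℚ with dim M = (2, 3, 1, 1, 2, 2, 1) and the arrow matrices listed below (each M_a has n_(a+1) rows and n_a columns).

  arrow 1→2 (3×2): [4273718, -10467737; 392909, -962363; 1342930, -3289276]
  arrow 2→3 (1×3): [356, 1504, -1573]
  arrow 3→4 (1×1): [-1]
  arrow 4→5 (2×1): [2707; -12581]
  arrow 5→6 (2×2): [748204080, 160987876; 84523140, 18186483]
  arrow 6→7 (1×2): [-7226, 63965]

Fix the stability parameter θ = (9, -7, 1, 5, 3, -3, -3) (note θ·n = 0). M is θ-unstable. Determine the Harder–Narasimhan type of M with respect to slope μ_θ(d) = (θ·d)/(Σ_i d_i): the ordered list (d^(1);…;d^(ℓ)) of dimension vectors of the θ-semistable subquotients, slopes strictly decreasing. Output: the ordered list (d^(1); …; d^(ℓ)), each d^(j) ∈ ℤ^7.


Interval decomposition of M: I[1,2], I[1,7], I[2,2], I[5,5], I[6,6].
HN type (ℓ=5): μ^(1)=3; μ^(2)=1; μ^(3)=5/7; μ^(4)=-3; μ^(5)=-7

((0, 0, 0, 0, 1, 0, 0); (1, 1, 0, 0, 0, 0, 0); (1, 1, 1, 1, 1, 1, 1); (0, 0, 0, 0, 0, 1, 0); (0, 1, 0, 0, 0, 0, 0))
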